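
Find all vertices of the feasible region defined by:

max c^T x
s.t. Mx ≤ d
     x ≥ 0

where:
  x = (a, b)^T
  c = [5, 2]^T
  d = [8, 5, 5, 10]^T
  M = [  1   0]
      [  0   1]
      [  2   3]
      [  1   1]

(0, 0), (2.5, 0), (0, 1.667)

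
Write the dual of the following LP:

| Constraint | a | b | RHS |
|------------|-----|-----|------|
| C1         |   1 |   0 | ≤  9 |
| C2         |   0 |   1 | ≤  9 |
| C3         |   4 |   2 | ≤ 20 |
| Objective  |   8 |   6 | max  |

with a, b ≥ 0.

Primal max cᵀx s.t. Ax ≤ b, x ≥ 0  →  Dual min bᵀy s.t. Aᵀy ≥ c, y ≥ 0.

Minimize: z = 9y1 + 9y2 + 20y3

Subject to:
  y1 + 4y3 ≥ 8
  y2 + 2y3 ≥ 6
  y1, y2, y3 ≥ 0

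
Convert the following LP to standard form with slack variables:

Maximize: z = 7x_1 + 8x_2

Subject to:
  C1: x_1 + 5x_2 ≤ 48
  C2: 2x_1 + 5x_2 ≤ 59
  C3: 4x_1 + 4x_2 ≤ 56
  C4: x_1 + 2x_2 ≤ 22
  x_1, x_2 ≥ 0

max z = 7x_1 + 8x_2

s.t.
  x_1 + 5x_2 + s1 = 48
  2x_1 + 5x_2 + s2 = 59
  4x_1 + 4x_2 + s3 = 56
  x_1 + 2x_2 + s4 = 22
  x_1, x_2, s1, s2, s3, s4 ≥ 0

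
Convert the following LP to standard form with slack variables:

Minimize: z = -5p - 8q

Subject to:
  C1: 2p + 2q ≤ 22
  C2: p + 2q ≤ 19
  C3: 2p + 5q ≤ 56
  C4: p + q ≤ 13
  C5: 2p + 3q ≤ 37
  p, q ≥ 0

min z = -5p - 8q

s.t.
  2p + 2q + s1 = 22
  p + 2q + s2 = 19
  2p + 5q + s3 = 56
  p + q + s4 = 13
  2p + 3q + s5 = 37
  p, q, s1, s2, s3, s4, s5 ≥ 0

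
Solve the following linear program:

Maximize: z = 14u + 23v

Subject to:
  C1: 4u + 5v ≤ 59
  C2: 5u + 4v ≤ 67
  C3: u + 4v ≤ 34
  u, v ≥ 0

Evaluate the objective at each vertex of the feasible region:
  z(0, 0) = 0
  z(13.4, 0) = 187.6
  z(11, 3) = 223
  z(6, 7) = 245  ←
  z(0, 8.5) = 195.5
The maximum is at u = 6, v = 7.

u = 6, v = 7, z = 245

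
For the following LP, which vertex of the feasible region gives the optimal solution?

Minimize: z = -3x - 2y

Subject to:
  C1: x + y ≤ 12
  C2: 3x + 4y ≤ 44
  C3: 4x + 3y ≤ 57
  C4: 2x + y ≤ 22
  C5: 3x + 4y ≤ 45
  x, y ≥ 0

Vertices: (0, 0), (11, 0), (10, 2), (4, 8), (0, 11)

Evaluate the objective at each vertex of the feasible region:
  z(0, 0) = 0
  z(11, 0) = -33
  z(10, 2) = -34  ←
  z(4, 8) = -28
  z(0, 11) = -22
The minimum is at x = 10, y = 2.

(10, 2)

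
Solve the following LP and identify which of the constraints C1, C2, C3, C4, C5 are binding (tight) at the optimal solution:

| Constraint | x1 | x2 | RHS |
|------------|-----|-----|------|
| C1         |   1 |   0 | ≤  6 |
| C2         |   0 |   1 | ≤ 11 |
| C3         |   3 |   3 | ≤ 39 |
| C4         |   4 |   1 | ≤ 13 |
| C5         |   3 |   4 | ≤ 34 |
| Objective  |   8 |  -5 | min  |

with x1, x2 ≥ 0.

At x1 = 0, x2 = 8.5, compute slack b - a·x for each constraint:
  C1: 6 − 0 = 6  (slack)
  C2: 11 − 8.5 = 2.5  (slack)
  C3: 39 − 25.5 = 13.5  (slack)
  C4: 13 − 8.5 = 4.5  (slack)
  C5: 34 − 34 = 0  (binding)

Optimal: x1 = 0, x2 = 8.5
Binding: C5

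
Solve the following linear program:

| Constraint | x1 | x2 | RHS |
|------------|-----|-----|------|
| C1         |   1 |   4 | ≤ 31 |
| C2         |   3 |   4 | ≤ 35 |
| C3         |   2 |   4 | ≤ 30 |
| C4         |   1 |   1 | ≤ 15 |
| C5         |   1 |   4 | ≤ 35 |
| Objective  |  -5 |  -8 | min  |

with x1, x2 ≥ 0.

Evaluate the objective at each vertex of the feasible region:
  z(0, 0) = 0
  z(11.67, 0) = -58.33
  z(5, 5) = -65  ←
  z(0, 7.5) = -60
The minimum is at x1 = 5, x2 = 5.

x1 = 5, x2 = 5, z = -65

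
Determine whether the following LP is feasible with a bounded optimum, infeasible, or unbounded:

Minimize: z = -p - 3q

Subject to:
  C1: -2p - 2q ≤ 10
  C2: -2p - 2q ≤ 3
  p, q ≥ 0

Unbounded (objective can decrease without bound)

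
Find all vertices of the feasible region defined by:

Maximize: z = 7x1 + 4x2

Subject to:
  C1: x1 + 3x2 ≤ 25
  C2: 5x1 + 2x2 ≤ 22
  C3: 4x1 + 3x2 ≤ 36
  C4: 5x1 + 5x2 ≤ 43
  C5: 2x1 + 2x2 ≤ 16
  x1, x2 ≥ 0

(0, 0), (4.4, 0), (2, 6), (0, 8)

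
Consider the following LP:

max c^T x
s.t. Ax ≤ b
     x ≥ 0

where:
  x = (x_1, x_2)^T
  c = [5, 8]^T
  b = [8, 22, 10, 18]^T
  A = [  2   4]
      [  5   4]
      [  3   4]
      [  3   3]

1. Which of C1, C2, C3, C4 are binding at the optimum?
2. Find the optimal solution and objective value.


1. C1, C3
2. x_1 = 2, x_2 = 1, z = 18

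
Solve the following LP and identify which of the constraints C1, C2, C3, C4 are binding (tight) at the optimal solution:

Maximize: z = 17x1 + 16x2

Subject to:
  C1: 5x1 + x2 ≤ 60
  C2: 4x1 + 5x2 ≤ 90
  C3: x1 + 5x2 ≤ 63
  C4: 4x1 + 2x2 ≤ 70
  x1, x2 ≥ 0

At x1 = 10, x2 = 10, compute slack b - a·x for each constraint:
  C1: 60 − 60 = 0  (binding)
  C2: 90 − 90 = 0  (binding)
  C3: 63 − 60 = 3  (slack)
  C4: 70 − 60 = 10  (slack)

Optimal: x1 = 10, x2 = 10
Binding: C1, C2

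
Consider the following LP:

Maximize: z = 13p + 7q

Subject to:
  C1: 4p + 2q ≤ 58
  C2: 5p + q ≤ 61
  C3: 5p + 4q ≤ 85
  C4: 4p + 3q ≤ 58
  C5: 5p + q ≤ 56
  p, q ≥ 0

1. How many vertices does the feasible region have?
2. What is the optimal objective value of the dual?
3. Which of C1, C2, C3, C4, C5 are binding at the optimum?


1. 4
2. 172
3. C4, C5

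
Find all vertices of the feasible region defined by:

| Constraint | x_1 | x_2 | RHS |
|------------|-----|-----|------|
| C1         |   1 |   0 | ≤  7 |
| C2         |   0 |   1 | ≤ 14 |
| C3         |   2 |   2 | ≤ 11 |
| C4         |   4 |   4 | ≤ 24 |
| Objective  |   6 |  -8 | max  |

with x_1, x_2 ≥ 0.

(0, 0), (5.5, 0), (0, 5.5)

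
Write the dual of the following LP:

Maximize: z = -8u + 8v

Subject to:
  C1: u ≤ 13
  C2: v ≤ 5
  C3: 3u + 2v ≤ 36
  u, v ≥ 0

Primal max cᵀx s.t. Ax ≤ b, x ≥ 0  →  Dual min bᵀy s.t. Aᵀy ≥ c, y ≥ 0.

Minimize: z = 13y1 + 5y2 + 36y3

Subject to:
  y1 + 3y3 ≥ -8
  y2 + 2y3 ≥ 8
  y1, y2, y3 ≥ 0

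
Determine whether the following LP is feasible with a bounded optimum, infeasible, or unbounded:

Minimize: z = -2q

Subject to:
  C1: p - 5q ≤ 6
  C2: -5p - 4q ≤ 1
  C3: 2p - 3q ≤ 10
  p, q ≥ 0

Unbounded (objective can decrease without bound)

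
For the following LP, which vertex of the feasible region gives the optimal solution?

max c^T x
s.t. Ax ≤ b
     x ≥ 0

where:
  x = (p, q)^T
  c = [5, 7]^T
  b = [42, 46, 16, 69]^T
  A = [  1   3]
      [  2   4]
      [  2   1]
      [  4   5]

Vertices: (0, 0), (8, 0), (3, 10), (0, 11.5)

Evaluate the objective at each vertex of the feasible region:
  z(0, 0) = 0
  z(8, 0) = 40
  z(3, 10) = 85  ←
  z(0, 11.5) = 80.5
The maximum is at p = 3, q = 10.

(3, 10)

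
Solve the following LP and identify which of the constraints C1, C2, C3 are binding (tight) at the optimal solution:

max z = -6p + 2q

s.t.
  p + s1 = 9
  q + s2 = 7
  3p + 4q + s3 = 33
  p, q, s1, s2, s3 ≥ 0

At p = 0, q = 7, compute slack b - a·x for each constraint:
  C1: 9 − 0 = 9  (slack)
  C2: 7 − 7 = 0  (binding)
  C3: 33 − 28 = 5  (slack)

Optimal: p = 0, q = 7
Binding: C2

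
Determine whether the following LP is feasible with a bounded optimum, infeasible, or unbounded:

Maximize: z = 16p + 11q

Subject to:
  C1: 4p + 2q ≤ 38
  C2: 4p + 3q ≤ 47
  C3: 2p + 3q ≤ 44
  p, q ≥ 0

Feasible with a bounded optimal solution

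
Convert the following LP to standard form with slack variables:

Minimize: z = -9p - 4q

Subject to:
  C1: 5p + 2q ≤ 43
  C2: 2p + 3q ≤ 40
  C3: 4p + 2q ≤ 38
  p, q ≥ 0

min z = -9p - 4q

s.t.
  5p + 2q + s1 = 43
  2p + 3q + s2 = 40
  4p + 2q + s3 = 38
  p, q, s1, s2, s3 ≥ 0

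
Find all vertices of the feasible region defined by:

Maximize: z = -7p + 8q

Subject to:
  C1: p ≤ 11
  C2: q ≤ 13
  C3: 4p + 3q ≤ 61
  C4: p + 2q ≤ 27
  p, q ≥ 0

(0, 0), (11, 0), (11, 5.667), (8.2, 9.4), (1, 13), (0, 13)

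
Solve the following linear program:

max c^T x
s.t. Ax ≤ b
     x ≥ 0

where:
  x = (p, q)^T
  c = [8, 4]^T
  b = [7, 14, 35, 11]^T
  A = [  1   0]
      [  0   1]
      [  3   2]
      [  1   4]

Evaluate the objective at each vertex of the feasible region:
  z(0, 0) = 0
  z(7, 0) = 56
  z(7, 1) = 60  ←
  z(0, 2.75) = 11
The maximum is at p = 7, q = 1.

p = 7, q = 1, z = 60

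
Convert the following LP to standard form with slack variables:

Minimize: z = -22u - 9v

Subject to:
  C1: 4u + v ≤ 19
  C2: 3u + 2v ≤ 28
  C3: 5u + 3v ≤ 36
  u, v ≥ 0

min z = -22u - 9v

s.t.
  4u + v + s1 = 19
  3u + 2v + s2 = 28
  5u + 3v + s3 = 36
  u, v, s1, s2, s3 ≥ 0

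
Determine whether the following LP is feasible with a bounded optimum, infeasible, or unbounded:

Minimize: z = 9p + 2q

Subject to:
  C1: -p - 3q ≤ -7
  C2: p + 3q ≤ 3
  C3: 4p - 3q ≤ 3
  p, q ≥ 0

Infeasible (no feasible solution exists)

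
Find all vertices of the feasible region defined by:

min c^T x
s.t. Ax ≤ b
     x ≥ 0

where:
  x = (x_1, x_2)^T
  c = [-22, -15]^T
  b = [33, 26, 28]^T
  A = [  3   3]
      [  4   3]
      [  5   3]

(0, 0), (5.6, 0), (2, 6), (0, 8.667)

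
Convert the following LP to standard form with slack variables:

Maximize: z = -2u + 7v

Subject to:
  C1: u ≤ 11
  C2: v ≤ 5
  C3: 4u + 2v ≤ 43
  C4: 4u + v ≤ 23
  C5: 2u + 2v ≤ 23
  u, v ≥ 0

max z = -2u + 7v

s.t.
  u + s1 = 11
  v + s2 = 5
  4u + 2v + s3 = 43
  4u + v + s4 = 23
  2u + 2v + s5 = 23
  u, v, s1, s2, s3, s4, s5 ≥ 0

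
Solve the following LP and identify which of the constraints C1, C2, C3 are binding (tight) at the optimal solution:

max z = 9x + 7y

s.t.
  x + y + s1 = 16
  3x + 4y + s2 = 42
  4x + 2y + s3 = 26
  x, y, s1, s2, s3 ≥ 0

At x = 2, y = 9, compute slack b - a·x for each constraint:
  C1: 16 − 11 = 5  (slack)
  C2: 42 − 42 = 0  (binding)
  C3: 26 − 26 = 0  (binding)

Optimal: x = 2, y = 9
Binding: C2, C3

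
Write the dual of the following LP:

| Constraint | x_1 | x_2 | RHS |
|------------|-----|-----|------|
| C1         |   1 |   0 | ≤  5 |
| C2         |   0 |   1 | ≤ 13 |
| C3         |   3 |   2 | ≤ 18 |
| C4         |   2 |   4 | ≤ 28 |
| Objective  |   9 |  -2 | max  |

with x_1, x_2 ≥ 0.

Primal max cᵀx s.t. Ax ≤ b, x ≥ 0  →  Dual min bᵀy s.t. Aᵀy ≥ c, y ≥ 0.

Minimize: z = 5y1 + 13y2 + 18y3 + 28y4

Subject to:
  y1 + 3y3 + 2y4 ≥ 9
  y2 + 2y3 + 4y4 ≥ -2
  y1, y2, y3, y4 ≥ 0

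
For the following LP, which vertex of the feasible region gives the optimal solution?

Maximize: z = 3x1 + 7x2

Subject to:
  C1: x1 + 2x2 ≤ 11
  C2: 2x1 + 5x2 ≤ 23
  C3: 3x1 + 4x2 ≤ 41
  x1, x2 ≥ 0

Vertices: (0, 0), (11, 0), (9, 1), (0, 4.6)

Evaluate the objective at each vertex of the feasible region:
  z(0, 0) = 0
  z(11, 0) = 33
  z(9, 1) = 34  ←
  z(0, 4.6) = 32.2
The maximum is at x1 = 9, x2 = 1.

(9, 1)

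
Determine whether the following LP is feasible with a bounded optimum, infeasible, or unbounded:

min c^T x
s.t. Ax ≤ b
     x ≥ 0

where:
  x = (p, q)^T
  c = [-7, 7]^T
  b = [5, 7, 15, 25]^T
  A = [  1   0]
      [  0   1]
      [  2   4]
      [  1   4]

Feasible with a bounded optimal solution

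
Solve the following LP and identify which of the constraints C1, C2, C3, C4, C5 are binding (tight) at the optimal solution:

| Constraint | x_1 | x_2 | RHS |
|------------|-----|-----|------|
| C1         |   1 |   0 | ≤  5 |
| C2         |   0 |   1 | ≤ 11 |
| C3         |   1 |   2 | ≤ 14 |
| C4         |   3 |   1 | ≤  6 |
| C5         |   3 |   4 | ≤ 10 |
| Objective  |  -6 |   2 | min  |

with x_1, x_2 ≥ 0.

At x_1 = 2, x_2 = 0, compute slack b - a·x for each constraint:
  C1: 5 − 2 = 3  (slack)
  C2: 11 − 0 = 11  (slack)
  C3: 14 − 2 = 12  (slack)
  C4: 6 − 6 = 0  (binding)
  C5: 10 − 6 = 4  (slack)

Optimal: x_1 = 2, x_2 = 0
Binding: C4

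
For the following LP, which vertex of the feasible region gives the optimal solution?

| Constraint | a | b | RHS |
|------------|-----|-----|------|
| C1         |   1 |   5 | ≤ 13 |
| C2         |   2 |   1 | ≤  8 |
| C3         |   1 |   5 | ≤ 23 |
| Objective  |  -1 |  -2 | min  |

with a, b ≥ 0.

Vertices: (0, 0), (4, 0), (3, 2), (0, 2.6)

Evaluate the objective at each vertex of the feasible region:
  z(0, 0) = 0
  z(4, 0) = -4
  z(3, 2) = -7  ←
  z(0, 2.6) = -5.2
The minimum is at a = 3, b = 2.

(3, 2)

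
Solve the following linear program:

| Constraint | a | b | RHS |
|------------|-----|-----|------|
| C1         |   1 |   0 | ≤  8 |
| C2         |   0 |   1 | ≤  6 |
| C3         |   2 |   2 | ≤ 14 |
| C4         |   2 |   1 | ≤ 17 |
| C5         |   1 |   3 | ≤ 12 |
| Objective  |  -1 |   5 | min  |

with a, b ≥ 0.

Evaluate the objective at each vertex of the feasible region:
  z(0, 0) = 0
  z(7, 0) = -7  ←
  z(4.5, 2.5) = 8
  z(0, 4) = 20
The minimum is at a = 7, b = 0.

a = 7, b = 0, z = -7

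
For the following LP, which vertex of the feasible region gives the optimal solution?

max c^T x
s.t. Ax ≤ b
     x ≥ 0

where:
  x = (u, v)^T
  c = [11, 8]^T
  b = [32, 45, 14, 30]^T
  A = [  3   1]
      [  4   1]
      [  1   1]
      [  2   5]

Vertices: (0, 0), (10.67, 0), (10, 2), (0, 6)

Evaluate the objective at each vertex of the feasible region:
  z(0, 0) = 0
  z(10.67, 0) = 117.3
  z(10, 2) = 126  ←
  z(0, 6) = 48
The maximum is at u = 10, v = 2.

(10, 2)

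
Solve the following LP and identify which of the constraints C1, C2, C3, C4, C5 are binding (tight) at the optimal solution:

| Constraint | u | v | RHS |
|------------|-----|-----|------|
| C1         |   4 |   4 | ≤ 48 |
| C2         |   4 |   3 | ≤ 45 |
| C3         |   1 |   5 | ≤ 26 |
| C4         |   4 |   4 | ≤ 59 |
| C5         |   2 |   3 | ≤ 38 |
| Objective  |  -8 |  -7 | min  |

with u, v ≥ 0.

At u = 9, v = 3, compute slack b - a·x for each constraint:
  C1: 48 − 48 = 0  (binding)
  C2: 45 − 45 = 0  (binding)
  C3: 26 − 24 = 2  (slack)
  C4: 59 − 48 = 11  (slack)
  C5: 38 − 27 = 11  (slack)

Optimal: u = 9, v = 3
Binding: C1, C2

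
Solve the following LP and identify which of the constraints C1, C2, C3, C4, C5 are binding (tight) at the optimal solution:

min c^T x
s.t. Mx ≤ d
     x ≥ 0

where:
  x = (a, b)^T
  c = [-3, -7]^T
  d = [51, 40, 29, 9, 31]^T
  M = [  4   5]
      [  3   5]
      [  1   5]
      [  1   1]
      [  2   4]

At a = 4, b = 5, compute slack b - a·x for each constraint:
  C1: 51 − 41 = 10  (slack)
  C2: 40 − 37 = 3  (slack)
  C3: 29 − 29 = 0  (binding)
  C4: 9 − 9 = 0  (binding)
  C5: 31 − 28 = 3  (slack)

Optimal: a = 4, b = 5
Binding: C3, C4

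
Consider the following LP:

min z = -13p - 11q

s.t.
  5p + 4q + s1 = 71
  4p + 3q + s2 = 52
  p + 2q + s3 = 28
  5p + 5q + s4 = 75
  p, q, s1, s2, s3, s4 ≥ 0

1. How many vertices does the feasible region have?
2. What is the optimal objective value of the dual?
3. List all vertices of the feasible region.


1. 5
2. -179
3. (0, 0), (13, 0), (7, 8), (2, 13), (0, 14)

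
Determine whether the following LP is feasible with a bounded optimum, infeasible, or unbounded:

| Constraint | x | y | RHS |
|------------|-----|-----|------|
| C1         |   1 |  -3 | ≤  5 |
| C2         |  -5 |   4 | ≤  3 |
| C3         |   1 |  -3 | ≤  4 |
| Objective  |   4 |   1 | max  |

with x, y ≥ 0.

Unbounded (objective can increase without bound)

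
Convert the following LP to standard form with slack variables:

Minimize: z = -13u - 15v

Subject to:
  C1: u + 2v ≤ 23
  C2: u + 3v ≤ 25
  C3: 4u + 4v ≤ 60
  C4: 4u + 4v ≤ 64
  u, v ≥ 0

min z = -13u - 15v

s.t.
  u + 2v + s1 = 23
  u + 3v + s2 = 25
  4u + 4v + s3 = 60
  4u + 4v + s4 = 64
  u, v, s1, s2, s3, s4 ≥ 0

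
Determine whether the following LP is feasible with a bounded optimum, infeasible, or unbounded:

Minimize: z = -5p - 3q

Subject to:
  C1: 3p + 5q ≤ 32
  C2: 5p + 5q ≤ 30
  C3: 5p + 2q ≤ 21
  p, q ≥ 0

Feasible with a bounded optimal solution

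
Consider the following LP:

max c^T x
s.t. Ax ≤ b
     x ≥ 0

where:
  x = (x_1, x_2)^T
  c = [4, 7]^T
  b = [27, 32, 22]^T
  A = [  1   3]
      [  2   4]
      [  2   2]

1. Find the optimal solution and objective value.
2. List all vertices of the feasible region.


1. x_1 = 6, x_2 = 5, z = 59
2. (0, 0), (11, 0), (6, 5), (0, 8)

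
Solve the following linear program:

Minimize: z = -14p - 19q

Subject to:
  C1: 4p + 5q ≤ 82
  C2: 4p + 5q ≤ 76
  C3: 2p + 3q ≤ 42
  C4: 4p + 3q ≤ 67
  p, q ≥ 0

Evaluate the objective at each vertex of the feasible region:
  z(0, 0) = 0
  z(16.75, 0) = -234.5
  z(13.38, 4.5) = -272.8
  z(9, 8) = -278  ←
  z(0, 14) = -266
The minimum is at p = 9, q = 8.

p = 9, q = 8, z = -278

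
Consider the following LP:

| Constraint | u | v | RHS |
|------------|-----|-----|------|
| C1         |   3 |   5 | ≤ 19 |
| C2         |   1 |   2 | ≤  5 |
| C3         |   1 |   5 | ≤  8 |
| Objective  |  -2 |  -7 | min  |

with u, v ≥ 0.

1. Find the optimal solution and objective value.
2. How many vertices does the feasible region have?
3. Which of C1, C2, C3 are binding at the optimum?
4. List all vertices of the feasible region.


1. u = 3, v = 1, z = -13
2. 4
3. C2, C3
4. (0, 0), (5, 0), (3, 1), (0, 1.6)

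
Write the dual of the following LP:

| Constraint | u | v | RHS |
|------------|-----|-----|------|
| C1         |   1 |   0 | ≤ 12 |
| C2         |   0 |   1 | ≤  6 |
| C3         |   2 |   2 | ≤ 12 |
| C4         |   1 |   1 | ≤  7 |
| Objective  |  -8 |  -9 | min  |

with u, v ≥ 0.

Primal min cᵀx s.t. Ax ≤ b, x ≥ 0  →  Dual max −bᵀy s.t. Aᵀy ≥ −c, y ≥ 0.

Maximize: z = -12y1 - 6y2 - 12y3 - 7y4

Subject to:
  y1 + 2y3 + y4 ≥ 8
  y2 + 2y3 + y4 ≥ 9
  y1, y2, y3, y4 ≥ 0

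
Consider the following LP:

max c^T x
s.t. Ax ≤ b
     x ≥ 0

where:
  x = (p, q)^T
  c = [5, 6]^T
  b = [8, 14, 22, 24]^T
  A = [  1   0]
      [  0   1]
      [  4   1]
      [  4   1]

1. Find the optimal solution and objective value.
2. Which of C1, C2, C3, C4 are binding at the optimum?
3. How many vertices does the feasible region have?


1. p = 2, q = 14, z = 94
2. C2, C3
3. 4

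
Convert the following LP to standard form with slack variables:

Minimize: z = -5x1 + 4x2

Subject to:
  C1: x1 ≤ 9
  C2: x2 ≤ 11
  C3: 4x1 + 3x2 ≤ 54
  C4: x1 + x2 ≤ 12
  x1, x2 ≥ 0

min z = -5x1 + 4x2

s.t.
  x1 + s1 = 9
  x2 + s2 = 11
  4x1 + 3x2 + s3 = 54
  x1 + x2 + s4 = 12
  x1, x2, s1, s2, s3, s4 ≥ 0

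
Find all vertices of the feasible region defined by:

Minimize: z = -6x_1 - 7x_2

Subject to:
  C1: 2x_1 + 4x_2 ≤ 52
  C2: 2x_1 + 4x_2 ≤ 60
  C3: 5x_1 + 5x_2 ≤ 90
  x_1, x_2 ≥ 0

(0, 0), (18, 0), (10, 8), (0, 13)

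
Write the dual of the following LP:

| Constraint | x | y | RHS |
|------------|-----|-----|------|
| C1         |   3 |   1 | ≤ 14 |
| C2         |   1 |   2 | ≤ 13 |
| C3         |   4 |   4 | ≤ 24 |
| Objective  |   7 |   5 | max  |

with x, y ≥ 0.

Primal max cᵀx s.t. Ax ≤ b, x ≥ 0  →  Dual min bᵀy s.t. Aᵀy ≥ c, y ≥ 0.

Minimize: z = 14y1 + 13y2 + 24y3

Subject to:
  3y1 + y2 + 4y3 ≥ 7
  y1 + 2y2 + 4y3 ≥ 5
  y1, y2, y3 ≥ 0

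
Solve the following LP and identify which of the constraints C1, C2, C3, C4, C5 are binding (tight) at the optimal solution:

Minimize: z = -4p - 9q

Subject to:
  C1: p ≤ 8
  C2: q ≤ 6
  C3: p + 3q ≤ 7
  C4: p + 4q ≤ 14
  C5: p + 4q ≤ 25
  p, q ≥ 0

At p = 7, q = 0, compute slack b - a·x for each constraint:
  C1: 8 − 7 = 1  (slack)
  C2: 6 − 0 = 6  (slack)
  C3: 7 − 7 = 0  (binding)
  C4: 14 − 7 = 7  (slack)
  C5: 25 − 7 = 18  (slack)

Optimal: p = 7, q = 0
Binding: C3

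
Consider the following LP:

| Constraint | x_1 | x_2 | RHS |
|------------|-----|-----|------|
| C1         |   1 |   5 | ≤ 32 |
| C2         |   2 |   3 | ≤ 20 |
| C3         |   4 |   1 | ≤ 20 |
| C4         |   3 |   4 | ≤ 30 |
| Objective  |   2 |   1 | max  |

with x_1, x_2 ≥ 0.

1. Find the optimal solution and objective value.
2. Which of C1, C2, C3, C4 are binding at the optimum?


1. x_1 = 4, x_2 = 4, z = 12
2. C2, C3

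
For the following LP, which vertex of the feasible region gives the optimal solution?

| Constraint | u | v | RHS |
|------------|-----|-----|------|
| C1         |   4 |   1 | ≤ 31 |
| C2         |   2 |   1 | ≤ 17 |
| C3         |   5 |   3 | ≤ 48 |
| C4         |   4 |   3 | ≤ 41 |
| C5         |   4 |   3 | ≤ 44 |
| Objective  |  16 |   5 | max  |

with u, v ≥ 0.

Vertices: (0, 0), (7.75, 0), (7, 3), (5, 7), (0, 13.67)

Evaluate the objective at each vertex of the feasible region:
  z(0, 0) = 0
  z(7.75, 0) = 124
  z(7, 3) = 127  ←
  z(5, 7) = 115
  z(0, 13.67) = 68.33
The maximum is at u = 7, v = 3.

(7, 3)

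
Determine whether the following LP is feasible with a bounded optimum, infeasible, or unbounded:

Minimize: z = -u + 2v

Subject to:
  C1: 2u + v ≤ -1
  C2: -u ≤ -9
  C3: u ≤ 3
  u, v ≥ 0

Infeasible (no feasible solution exists)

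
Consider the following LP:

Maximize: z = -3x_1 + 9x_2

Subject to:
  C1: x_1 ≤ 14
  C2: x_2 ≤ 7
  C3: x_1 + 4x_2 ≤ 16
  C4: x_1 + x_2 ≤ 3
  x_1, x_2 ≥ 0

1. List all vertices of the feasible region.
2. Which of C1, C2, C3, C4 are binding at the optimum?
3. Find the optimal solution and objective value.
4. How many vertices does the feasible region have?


1. (0, 0), (3, 0), (0, 3)
2. C4
3. x_1 = 0, x_2 = 3, z = 27
4. 3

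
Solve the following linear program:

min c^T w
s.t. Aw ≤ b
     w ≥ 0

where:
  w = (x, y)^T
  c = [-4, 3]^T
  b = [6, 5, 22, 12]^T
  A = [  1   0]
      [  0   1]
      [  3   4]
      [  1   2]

Evaluate the objective at each vertex of the feasible region:
  z(0, 0) = 0
  z(6, 0) = -24  ←
  z(6, 1) = -21
  z(0.6667, 5) = 12.33
  z(0, 5) = 15
The minimum is at x = 6, y = 0.

x = 6, y = 0, z = -24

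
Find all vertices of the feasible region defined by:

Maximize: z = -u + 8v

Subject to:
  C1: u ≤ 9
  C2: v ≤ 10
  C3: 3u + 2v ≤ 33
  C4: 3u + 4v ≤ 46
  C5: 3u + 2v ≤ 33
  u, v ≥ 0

(0, 0), (9, 0), (9, 3), (6.667, 6.5), (2, 10), (0, 10)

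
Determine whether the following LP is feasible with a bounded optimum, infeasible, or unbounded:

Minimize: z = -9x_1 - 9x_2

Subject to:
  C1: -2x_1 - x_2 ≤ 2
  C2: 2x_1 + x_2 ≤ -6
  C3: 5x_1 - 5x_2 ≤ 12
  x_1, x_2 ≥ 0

Infeasible (no feasible solution exists)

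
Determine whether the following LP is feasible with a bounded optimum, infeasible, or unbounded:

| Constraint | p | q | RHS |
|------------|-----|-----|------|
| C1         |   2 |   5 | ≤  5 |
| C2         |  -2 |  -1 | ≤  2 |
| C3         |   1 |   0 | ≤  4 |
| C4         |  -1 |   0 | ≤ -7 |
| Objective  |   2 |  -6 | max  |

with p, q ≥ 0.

Infeasible (no feasible solution exists)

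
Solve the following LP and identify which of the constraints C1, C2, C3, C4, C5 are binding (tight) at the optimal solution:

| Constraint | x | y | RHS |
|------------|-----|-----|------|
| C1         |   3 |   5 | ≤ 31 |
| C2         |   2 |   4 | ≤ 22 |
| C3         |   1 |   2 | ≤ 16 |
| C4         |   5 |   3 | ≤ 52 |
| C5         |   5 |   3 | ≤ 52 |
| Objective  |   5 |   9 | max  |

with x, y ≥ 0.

At x = 7, y = 2, compute slack b - a·x for each constraint:
  C1: 31 − 31 = 0  (binding)
  C2: 22 − 22 = 0  (binding)
  C3: 16 − 11 = 5  (slack)
  C4: 52 − 41 = 11  (slack)
  C5: 52 − 41 = 11  (slack)

Optimal: x = 7, y = 2
Binding: C1, C2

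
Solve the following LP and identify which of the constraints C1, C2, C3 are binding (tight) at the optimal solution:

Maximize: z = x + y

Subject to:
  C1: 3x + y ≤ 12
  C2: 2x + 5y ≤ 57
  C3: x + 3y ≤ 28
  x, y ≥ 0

At x = 1, y = 9, compute slack b - a·x for each constraint:
  C1: 12 − 12 = 0  (binding)
  C2: 57 − 47 = 10  (slack)
  C3: 28 − 28 = 0  (binding)

Optimal: x = 1, y = 9
Binding: C1, C3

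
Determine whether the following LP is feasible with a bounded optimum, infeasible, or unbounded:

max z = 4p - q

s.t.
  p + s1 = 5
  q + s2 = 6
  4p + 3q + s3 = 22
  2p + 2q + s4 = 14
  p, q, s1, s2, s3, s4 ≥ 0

Feasible with a bounded optimal solution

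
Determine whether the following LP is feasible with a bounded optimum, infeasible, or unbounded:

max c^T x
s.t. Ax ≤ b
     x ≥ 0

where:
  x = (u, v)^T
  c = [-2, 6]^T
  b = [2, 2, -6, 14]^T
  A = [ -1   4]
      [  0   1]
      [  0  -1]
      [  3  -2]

Infeasible (no feasible solution exists)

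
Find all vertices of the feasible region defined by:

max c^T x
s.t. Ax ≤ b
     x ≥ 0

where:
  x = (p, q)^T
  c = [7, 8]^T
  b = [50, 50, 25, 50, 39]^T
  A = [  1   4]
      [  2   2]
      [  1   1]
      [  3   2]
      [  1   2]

(0, 0), (16.67, 0), (10, 10), (0, 12.5)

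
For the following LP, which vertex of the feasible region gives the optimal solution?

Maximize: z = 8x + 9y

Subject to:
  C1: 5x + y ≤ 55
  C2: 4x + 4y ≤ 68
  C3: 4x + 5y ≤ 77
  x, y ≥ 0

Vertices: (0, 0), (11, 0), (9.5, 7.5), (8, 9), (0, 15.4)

Evaluate the objective at each vertex of the feasible region:
  z(0, 0) = 0
  z(11, 0) = 88
  z(9.5, 7.5) = 143.5
  z(8, 9) = 145  ←
  z(0, 15.4) = 138.6
The maximum is at x = 8, y = 9.

(8, 9)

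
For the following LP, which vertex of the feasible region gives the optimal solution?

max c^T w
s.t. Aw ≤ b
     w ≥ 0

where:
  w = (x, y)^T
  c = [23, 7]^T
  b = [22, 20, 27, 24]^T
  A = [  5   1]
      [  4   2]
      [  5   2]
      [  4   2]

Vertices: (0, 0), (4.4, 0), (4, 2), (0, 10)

Evaluate the objective at each vertex of the feasible region:
  z(0, 0) = 0
  z(4.4, 0) = 101.2
  z(4, 2) = 106  ←
  z(0, 10) = 70
The maximum is at x = 4, y = 2.

(4, 2)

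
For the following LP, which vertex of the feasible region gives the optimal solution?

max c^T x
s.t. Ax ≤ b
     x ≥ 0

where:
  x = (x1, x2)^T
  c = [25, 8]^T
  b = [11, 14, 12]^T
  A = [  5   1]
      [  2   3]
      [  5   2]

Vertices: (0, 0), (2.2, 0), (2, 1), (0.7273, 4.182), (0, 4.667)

Evaluate the objective at each vertex of the feasible region:
  z(0, 0) = 0
  z(2.2, 0) = 55
  z(2, 1) = 58  ←
  z(0.7273, 4.182) = 51.64
  z(0, 4.667) = 37.33
The maximum is at x1 = 2, x2 = 1.

(2, 1)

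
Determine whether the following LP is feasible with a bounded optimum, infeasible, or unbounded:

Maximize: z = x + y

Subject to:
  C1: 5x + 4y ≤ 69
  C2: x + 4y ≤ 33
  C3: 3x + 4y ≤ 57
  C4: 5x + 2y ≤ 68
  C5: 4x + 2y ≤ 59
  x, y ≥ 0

Feasible with a bounded optimal solution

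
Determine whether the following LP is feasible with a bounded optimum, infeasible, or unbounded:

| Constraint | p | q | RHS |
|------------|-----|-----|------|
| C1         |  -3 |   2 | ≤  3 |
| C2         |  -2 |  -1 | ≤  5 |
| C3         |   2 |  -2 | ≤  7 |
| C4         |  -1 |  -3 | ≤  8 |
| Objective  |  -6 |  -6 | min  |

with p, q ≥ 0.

Unbounded (objective can decrease without bound)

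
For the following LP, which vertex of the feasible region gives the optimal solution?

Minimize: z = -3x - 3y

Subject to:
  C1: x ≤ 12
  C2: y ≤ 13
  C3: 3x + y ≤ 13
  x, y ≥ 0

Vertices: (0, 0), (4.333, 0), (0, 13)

Evaluate the objective at each vertex of the feasible region:
  z(0, 0) = 0
  z(4.333, 0) = -13
  z(0, 13) = -39  ←
The minimum is at x = 0, y = 13.

(0, 13)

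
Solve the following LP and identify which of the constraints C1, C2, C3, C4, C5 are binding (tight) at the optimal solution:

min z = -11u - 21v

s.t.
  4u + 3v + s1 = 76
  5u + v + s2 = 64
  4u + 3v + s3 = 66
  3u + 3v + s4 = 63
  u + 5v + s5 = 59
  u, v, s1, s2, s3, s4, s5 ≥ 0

At u = 9, v = 10, compute slack b - a·x for each constraint:
  C1: 76 − 66 = 10  (slack)
  C2: 64 − 55 = 9  (slack)
  C3: 66 − 66 = 0  (binding)
  C4: 63 − 57 = 6  (slack)
  C5: 59 − 59 = 0  (binding)

Optimal: u = 9, v = 10
Binding: C3, C5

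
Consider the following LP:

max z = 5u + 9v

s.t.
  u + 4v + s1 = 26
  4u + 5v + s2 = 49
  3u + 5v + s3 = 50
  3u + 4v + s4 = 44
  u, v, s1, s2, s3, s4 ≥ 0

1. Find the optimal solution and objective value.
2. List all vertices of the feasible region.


1. u = 6, v = 5, z = 75
2. (0, 0), (12.25, 0), (6, 5), (0, 6.5)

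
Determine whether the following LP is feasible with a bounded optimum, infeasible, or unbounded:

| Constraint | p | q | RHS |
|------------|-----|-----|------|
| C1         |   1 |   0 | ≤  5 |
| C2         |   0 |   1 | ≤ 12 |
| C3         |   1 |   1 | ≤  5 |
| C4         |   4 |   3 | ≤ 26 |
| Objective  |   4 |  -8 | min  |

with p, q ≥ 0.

Feasible with a bounded optimal solution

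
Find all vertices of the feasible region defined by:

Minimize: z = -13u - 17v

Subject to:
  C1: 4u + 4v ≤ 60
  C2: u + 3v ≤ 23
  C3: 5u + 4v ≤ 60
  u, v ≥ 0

(0, 0), (12, 0), (8, 5), (0, 7.667)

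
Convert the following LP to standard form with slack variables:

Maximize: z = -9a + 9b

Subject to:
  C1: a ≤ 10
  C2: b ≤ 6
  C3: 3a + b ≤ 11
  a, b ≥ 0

max z = -9a + 9b

s.t.
  a + s1 = 10
  b + s2 = 6
  3a + b + s3 = 11
  a, b, s1, s2, s3 ≥ 0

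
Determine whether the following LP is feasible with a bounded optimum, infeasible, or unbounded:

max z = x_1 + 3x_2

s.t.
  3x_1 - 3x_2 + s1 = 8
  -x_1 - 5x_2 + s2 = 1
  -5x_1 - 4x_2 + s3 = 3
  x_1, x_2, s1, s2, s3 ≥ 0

Unbounded (objective can increase without bound)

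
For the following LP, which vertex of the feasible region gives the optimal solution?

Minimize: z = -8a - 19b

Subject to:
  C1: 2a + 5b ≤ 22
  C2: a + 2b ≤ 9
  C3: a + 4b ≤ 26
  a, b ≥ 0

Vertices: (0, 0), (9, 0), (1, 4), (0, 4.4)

Evaluate the objective at each vertex of the feasible region:
  z(0, 0) = 0
  z(9, 0) = -72
  z(1, 4) = -84  ←
  z(0, 4.4) = -83.6
The minimum is at a = 1, b = 4.

(1, 4)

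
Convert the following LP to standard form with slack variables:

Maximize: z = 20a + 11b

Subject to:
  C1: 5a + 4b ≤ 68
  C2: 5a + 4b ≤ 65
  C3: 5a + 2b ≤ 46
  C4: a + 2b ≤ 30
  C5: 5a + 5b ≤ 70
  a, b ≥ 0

max z = 20a + 11b

s.t.
  5a + 4b + s1 = 68
  5a + 4b + s2 = 65
  5a + 2b + s3 = 46
  a + 2b + s4 = 30
  5a + 5b + s5 = 70
  a, b, s1, s2, s3, s4, s5 ≥ 0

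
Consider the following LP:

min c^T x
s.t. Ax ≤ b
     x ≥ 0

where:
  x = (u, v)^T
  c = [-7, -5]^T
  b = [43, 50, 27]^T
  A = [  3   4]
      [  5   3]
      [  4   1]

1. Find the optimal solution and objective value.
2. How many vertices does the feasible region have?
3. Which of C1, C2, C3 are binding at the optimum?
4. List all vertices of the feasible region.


1. u = 5, v = 7, z = -70
2. 4
3. C1, C3
4. (0, 0), (6.75, 0), (5, 7), (0, 10.75)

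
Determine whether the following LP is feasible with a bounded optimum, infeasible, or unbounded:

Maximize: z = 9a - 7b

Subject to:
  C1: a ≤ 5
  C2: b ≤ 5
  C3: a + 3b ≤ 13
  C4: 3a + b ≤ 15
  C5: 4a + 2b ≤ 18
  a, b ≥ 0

Feasible with a bounded optimal solution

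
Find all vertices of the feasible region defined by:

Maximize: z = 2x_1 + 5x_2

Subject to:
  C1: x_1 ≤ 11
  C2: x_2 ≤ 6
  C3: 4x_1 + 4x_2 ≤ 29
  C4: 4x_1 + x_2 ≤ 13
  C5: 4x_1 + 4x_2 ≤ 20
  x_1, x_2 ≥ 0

(0, 0), (3.25, 0), (2.667, 2.333), (0, 5)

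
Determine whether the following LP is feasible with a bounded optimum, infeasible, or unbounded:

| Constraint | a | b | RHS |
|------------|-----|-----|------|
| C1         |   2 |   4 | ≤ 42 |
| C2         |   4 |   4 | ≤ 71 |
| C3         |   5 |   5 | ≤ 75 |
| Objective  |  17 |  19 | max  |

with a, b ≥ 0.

Feasible with a bounded optimal solution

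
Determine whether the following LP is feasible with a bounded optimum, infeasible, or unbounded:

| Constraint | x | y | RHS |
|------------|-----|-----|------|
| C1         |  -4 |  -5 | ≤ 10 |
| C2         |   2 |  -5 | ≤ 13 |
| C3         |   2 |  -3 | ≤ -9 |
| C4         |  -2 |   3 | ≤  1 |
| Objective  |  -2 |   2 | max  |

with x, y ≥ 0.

Infeasible (no feasible solution exists)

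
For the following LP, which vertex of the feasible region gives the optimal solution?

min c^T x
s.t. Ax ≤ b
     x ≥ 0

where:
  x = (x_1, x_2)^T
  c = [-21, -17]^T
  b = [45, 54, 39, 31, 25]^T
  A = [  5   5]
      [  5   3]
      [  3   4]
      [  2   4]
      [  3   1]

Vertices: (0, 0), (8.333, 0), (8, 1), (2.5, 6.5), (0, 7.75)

Evaluate the objective at each vertex of the feasible region:
  z(0, 0) = 0
  z(8.333, 0) = -175
  z(8, 1) = -185  ←
  z(2.5, 6.5) = -163
  z(0, 7.75) = -131.8
The minimum is at x_1 = 8, x_2 = 1.

(8, 1)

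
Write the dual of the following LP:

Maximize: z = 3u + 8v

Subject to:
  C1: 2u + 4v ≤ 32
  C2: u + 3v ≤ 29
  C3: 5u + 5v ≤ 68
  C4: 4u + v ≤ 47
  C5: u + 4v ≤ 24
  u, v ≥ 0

Primal max cᵀx s.t. Ax ≤ b, x ≥ 0  →  Dual min bᵀy s.t. Aᵀy ≥ c, y ≥ 0.

Minimize: z = 32y1 + 29y2 + 68y3 + 47y4 + 24y5

Subject to:
  2y1 + y2 + 5y3 + 4y4 + y5 ≥ 3
  4y1 + 3y2 + 5y3 + y4 + 4y5 ≥ 8
  y1, y2, y3, y4, y5 ≥ 0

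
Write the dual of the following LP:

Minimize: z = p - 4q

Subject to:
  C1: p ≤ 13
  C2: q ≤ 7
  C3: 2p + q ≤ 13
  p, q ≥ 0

Primal min cᵀx s.t. Ax ≤ b, x ≥ 0  →  Dual max −bᵀy s.t. Aᵀy ≥ −c, y ≥ 0.

Maximize: z = -13y1 - 7y2 - 13y3

Subject to:
  y1 + 2y3 ≥ -1
  y2 + y3 ≥ 4
  y1, y2, y3 ≥ 0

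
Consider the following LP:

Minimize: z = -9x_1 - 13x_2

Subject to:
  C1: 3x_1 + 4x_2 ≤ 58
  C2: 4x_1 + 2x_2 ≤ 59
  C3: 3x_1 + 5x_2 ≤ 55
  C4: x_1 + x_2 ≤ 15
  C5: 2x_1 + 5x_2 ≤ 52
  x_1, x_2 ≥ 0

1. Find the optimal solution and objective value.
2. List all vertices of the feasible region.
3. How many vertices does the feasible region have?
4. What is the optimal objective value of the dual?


1. x_1 = 10, x_2 = 5, z = -155
2. (0, 0), (14.75, 0), (14.5, 0.5), (10, 5), (3, 9.2), (0, 10.4)
3. 6
4. -155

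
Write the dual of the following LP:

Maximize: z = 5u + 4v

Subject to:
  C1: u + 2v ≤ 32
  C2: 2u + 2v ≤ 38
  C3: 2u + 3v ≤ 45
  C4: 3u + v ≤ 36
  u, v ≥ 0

Primal max cᵀx s.t. Ax ≤ b, x ≥ 0  →  Dual min bᵀy s.t. Aᵀy ≥ c, y ≥ 0.

Minimize: z = 32y1 + 38y2 + 45y3 + 36y4

Subject to:
  y1 + 2y2 + 2y3 + 3y4 ≥ 5
  2y1 + 2y2 + 3y3 + y4 ≥ 4
  y1, y2, y3, y4 ≥ 0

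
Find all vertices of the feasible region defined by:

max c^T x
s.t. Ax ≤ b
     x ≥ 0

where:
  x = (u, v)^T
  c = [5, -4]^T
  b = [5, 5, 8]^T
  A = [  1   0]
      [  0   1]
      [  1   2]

(0, 0), (5, 0), (5, 1.5), (0, 4)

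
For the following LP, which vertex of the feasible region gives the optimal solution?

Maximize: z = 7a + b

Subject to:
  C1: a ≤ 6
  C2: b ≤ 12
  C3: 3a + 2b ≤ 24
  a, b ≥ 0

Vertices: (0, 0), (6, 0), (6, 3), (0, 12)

Evaluate the objective at each vertex of the feasible region:
  z(0, 0) = 0
  z(6, 0) = 42
  z(6, 3) = 45  ←
  z(0, 12) = 12
The maximum is at a = 6, b = 3.

(6, 3)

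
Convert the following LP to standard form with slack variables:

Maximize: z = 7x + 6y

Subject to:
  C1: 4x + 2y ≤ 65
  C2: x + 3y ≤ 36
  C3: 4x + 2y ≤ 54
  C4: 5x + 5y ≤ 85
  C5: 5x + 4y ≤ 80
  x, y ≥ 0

max z = 7x + 6y

s.t.
  4x + 2y + s1 = 65
  x + 3y + s2 = 36
  4x + 2y + s3 = 54
  5x + 5y + s4 = 85
  5x + 4y + s5 = 80
  x, y, s1, s2, s3, s4, s5 ≥ 0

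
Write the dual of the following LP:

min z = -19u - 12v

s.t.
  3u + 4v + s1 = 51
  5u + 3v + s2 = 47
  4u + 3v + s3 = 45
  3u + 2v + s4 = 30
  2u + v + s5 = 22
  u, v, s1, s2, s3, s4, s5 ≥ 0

Primal min cᵀx s.t. Ax ≤ b, x ≥ 0  →  Dual max −bᵀy s.t. Aᵀy ≥ −c, y ≥ 0.

Maximize: z = -51y1 - 47y2 - 45y3 - 30y4 - 22y5

Subject to:
  3y1 + 5y2 + 4y3 + 3y4 + 2y5 ≥ 19
  4y1 + 3y2 + 3y3 + 2y4 + y5 ≥ 12
  y1, y2, y3, y4, y5 ≥ 0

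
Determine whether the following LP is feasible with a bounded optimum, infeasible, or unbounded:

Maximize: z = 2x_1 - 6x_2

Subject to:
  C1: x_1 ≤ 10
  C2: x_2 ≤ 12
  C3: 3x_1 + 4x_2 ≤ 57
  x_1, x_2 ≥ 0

Feasible with a bounded optimal solution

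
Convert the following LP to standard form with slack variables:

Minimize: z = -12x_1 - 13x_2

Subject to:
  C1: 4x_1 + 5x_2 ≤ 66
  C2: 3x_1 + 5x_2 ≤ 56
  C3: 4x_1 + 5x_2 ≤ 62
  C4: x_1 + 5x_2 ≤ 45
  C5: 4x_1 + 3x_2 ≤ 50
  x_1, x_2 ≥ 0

min z = -12x_1 - 13x_2

s.t.
  4x_1 + 5x_2 + s1 = 66
  3x_1 + 5x_2 + s2 = 56
  4x_1 + 5x_2 + s3 = 62
  x_1 + 5x_2 + s4 = 45
  4x_1 + 3x_2 + s5 = 50
  x_1, x_2, s1, s2, s3, s4, s5 ≥ 0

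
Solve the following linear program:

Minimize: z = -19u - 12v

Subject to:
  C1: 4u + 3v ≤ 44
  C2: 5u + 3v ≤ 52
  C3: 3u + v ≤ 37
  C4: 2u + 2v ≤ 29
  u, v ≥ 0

Evaluate the objective at each vertex of the feasible region:
  z(0, 0) = 0
  z(10.4, 0) = -197.6
  z(8, 4) = -200  ←
  z(0.5, 14) = -177.5
  z(0, 14.5) = -174
The minimum is at u = 8, v = 4.

u = 8, v = 4, z = -200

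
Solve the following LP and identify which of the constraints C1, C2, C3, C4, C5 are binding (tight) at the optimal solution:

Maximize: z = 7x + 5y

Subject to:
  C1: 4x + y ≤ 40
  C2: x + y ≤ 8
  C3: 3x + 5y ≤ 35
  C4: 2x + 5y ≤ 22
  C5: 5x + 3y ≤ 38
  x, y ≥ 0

At x = 7, y = 1, compute slack b - a·x for each constraint:
  C1: 40 − 29 = 11  (slack)
  C2: 8 − 8 = 0  (binding)
  C3: 35 − 26 = 9  (slack)
  C4: 22 − 19 = 3  (slack)
  C5: 38 − 38 = 0  (binding)

Optimal: x = 7, y = 1
Binding: C2, C5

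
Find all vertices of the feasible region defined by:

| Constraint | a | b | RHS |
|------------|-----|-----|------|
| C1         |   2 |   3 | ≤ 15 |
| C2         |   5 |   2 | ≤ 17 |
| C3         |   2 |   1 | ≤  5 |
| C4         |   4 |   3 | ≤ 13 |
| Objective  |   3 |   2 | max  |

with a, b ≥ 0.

(0, 0), (2.5, 0), (1, 3), (0, 4.333)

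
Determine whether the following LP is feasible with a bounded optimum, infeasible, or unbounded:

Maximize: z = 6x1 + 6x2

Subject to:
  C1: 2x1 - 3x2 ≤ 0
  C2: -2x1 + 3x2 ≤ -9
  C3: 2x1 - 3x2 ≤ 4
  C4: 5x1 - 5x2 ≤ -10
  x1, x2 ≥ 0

Infeasible (no feasible solution exists)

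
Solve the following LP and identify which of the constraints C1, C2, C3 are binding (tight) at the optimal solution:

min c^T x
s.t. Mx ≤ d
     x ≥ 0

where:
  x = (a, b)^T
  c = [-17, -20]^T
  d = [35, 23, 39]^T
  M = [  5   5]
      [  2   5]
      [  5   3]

At a = 4, b = 3, compute slack b - a·x for each constraint:
  C1: 35 − 35 = 0  (binding)
  C2: 23 − 23 = 0  (binding)
  C3: 39 − 29 = 10  (slack)

Optimal: a = 4, b = 3
Binding: C1, C2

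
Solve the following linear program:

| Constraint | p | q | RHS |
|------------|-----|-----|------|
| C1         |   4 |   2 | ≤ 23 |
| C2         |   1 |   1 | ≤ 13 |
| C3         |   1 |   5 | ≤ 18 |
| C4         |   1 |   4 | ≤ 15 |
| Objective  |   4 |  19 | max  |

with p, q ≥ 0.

Evaluate the objective at each vertex of the feasible region:
  z(0, 0) = 0
  z(5.75, 0) = 23
  z(4.429, 2.643) = 67.93
  z(3, 3) = 69  ←
  z(0, 3.6) = 68.4
The maximum is at p = 3, q = 3.

p = 3, q = 3, z = 69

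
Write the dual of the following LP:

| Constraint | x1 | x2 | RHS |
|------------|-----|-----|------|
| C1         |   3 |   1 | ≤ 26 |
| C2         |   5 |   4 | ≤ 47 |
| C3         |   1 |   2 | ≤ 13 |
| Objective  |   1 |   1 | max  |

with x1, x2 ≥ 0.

Primal max cᵀx s.t. Ax ≤ b, x ≥ 0  →  Dual min bᵀy s.t. Aᵀy ≥ c, y ≥ 0.

Minimize: z = 26y1 + 47y2 + 13y3

Subject to:
  3y1 + 5y2 + y3 ≥ 1
  y1 + 4y2 + 2y3 ≥ 1
  y1, y2, y3 ≥ 0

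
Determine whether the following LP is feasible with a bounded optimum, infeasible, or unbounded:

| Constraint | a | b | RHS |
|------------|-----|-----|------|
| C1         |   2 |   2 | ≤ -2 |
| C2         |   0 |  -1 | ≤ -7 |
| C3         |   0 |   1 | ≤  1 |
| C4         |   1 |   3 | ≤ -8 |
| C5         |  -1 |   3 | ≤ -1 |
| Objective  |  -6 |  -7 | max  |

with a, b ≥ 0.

Infeasible (no feasible solution exists)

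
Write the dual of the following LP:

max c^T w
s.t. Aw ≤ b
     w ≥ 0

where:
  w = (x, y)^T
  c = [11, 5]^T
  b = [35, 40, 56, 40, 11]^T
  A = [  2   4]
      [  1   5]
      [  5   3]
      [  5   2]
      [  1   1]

Primal max cᵀx s.t. Ax ≤ b, x ≥ 0  →  Dual min bᵀy s.t. Aᵀy ≥ c, y ≥ 0.

Minimize: z = 35y1 + 40y2 + 56y3 + 40y4 + 11y5

Subject to:
  2y1 + y2 + 5y3 + 5y4 + y5 ≥ 11
  4y1 + 5y2 + 3y3 + 2y4 + y5 ≥ 5
  y1, y2, y3, y4, y5 ≥ 0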